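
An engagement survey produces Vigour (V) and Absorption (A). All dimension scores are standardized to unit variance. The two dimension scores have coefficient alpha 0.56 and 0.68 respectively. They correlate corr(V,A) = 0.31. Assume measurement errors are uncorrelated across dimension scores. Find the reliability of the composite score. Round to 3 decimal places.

0.710

Var(V+A) = 2 + 2·[0.31] = 2 + 0.62 = 2.62.
Under uncorrelated errors the observed covariances equal the true-score covariances, so only the own-variance terms attenuate.
True-score variance = [0.56 + 0.68] + 0.62 = 1.24 + 0.62 = 1.86.
Reliability = 1.86 / 2.62 = 0.710.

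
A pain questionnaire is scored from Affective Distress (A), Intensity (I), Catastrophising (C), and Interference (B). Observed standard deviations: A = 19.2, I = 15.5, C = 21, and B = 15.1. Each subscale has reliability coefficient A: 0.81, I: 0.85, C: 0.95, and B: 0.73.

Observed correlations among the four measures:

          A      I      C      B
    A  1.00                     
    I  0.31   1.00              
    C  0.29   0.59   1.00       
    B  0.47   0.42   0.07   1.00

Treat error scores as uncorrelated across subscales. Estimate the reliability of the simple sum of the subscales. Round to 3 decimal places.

Var(A+I+C+B) = 19.2² + 15.5² + 21² + 15.1² + 2·[19.2·15.5·0.31 + 19.2·21·0.29 + 19.2·15.1·0.47 + 15.5·21·0.59 + 15.5·15.1·0.42 + 21·15.1·0.07] = 1277.9 + 1315.98 = 2593.88.
Under uncorrelated errors the observed covariances equal the true-score covariances, so only the own-variance terms attenuate.
True-score variance = [19.2²·0.81 + 15.5²·0.85 + 21²·0.95 + 15.1²·0.73] + 1315.98 = 1088.21 + 1315.98 = 2404.19.
Reliability = 2404.19 / 2593.88 = 0.927.

0.927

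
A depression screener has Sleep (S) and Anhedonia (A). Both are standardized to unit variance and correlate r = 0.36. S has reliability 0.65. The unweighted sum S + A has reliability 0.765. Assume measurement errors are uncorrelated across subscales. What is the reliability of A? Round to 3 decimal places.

Var(S+A) = 2 + 2·0.36 = 2.720.
True-score variance = ρ_S + ρ_A + 2·0.36, so 0.765 = (0.65 + ρ_A + 0.72) / 2.720.
ρ_A = 0.765·2.720 − 0.65 − 0.72 = 0.711.

0.711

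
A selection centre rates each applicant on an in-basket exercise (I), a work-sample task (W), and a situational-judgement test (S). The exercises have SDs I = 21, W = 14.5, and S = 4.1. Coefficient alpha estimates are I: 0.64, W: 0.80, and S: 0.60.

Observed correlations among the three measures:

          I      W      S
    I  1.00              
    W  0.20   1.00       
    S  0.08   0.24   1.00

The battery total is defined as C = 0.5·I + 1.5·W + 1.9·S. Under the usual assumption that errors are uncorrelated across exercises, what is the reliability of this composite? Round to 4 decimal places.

0.8089

Var(C) = 0.5²·21² + 1.5²·14.5² + 1.9²·4.1² + 2·[0.75·21·14.5·0.20 + 0.95·21·4.1·0.08 + 2.85·14.5·4.1·0.24] = 643.997 + 185.765 = 829.761.
With uncorrelated errors the cross-covariances are all true-score covariance, so they carry over unchanged; only the diagonal terms shrink to ρᵢσᵢ².
True-score variance = [0.5²·21²·0.64 + 1.5²·14.5²·0.80 + 1.9²·4.1²·0.60] + 185.765 = 485.42 + 185.765 = 671.185.
Reliability = 671.185 / 829.761 = 0.8089.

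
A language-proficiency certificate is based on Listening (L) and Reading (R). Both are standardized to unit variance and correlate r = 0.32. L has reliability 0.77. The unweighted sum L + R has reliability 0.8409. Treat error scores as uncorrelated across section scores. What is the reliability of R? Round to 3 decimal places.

0.810

Var(L+R) = 2 + 2·0.32 = 2.640.
True-score variance = ρ_L + ρ_R + 2·0.32, so 0.8409 = (0.77 + ρ_R + 0.64) / 2.640.
ρ_R = 0.8409·2.640 − 0.77 − 0.64 = 0.810.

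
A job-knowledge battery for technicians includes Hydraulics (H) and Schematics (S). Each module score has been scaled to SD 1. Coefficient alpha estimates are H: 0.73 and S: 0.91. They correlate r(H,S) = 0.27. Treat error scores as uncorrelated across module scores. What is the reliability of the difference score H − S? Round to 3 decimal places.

Var(H−S) = 1 + 1 − 2·0.27 = 2 − 0.54 = 1.46.
Because errors are independent across components, Cov(Tᵢ,Tⱼ) = Cov(Xᵢ,Xⱼ); the off-diagonal part of the true-score variance is the same as above.
True-score variance = [0.73 + 0.91] − 0.54 = 1.64 − 0.54 = 1.1.
Reliability = 1.1 / 1.46 = 0.753.

0.753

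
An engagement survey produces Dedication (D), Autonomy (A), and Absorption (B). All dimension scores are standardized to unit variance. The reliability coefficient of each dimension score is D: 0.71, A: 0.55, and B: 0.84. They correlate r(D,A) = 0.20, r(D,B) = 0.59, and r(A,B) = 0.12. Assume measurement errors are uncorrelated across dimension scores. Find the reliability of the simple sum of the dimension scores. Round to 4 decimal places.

0.8133

Var(D+A+B) = 3 + 2·[0.20 + 0.59 + 0.12] = 3 + 1.82 = 4.82.
Because errors are independent across components, Cov(Tᵢ,Tⱼ) = Cov(Xᵢ,Xⱼ); the off-diagonal part of the true-score variance is the same as above.
True-score variance = [0.71 + 0.55 + 0.84] + 1.82 = 2.1 + 1.82 = 3.92.
Reliability = 3.92 / 4.82 = 0.8133.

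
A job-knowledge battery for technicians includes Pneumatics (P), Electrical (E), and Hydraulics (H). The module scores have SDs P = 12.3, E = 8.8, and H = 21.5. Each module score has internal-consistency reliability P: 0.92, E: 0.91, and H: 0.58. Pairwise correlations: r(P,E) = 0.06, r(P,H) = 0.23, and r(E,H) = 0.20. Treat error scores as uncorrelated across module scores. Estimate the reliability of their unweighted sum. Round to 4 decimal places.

Var(P+E+H) = 12.3² + 8.8² + 21.5² + 2·[12.3·8.8·0.06 + 12.3·21.5·0.23 + 8.8·21.5·0.20] = 690.98 + 210.316 = 901.296.
With uncorrelated errors the cross-covariances are all true-score covariance, so they carry over unchanged; only the diagonal terms shrink to ρᵢσᵢ².
True-score variance = [12.3²·0.92 + 8.8²·0.91 + 21.5²·0.58] + 210.316 = 477.762 + 210.316 = 688.078.
Reliability = 688.078 / 901.296 = 0.7634.

0.7634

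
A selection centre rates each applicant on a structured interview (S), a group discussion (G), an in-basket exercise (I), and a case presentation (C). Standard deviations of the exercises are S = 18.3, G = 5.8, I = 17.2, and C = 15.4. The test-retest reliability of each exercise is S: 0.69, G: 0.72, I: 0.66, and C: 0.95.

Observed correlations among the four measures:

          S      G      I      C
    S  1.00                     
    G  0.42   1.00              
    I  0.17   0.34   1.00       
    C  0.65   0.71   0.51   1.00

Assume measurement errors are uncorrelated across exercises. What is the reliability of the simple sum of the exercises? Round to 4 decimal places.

Var(S+G+I+C) = 18.3² + 5.8² + 17.2² + 15.4² + 2·[18.3·5.8·0.42 + 18.3·17.2·0.17 + 18.3·15.4·0.65 + 5.8·17.2·0.34 + 5.8·15.4·0.71 + 17.2·15.4·0.51] = 901.53 + 1027.39 = 1928.92.
Because errors are independent across components, Cov(Tᵢ,Tⱼ) = Cov(Xᵢ,Xⱼ); the off-diagonal part of the true-score variance is the same as above.
True-score variance = [18.3²·0.69 + 5.8²·0.72 + 17.2²·0.66 + 15.4²·0.95] + 1027.39 = 675.851 + 1027.39 = 1703.24.
Reliability = 1703.24 / 1928.92 = 0.8830.

0.8830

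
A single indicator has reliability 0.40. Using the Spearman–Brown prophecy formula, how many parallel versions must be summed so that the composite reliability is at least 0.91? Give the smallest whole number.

k ≥ ρ*(1−ρ₁)/(ρ₁(1−ρ*)) = 0.91·0.60 / (0.40·0.09) = 15.167.
Smallest integer k = 16.

16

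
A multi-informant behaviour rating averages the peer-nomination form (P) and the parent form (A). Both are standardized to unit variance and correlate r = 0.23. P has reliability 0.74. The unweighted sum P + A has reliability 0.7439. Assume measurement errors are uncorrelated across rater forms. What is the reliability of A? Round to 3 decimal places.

Var(P+A) = 2 + 2·0.23 = 2.460.
True-score variance = ρ_P + ρ_A + 2·0.23, so 0.7439 = (0.74 + ρ_A + 0.46) / 2.460.
ρ_A = 0.7439·2.460 − 0.74 − 0.46 = 0.630.

0.630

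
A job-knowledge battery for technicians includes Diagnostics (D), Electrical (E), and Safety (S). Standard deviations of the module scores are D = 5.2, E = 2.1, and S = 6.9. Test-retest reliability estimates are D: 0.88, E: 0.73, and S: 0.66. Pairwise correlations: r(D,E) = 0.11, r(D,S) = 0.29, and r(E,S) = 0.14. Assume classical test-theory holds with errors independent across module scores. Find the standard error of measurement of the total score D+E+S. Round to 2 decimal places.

Var(total) = 79.06 + 27.27 = 106.33.
True-score variance = 58.4371 + 27.27 = 85.7071, so reliability = 0.8060.
Error variance = 106.33 − 85.7071 = 20.6229; SEM = √20.6229 = 4.54.

4.54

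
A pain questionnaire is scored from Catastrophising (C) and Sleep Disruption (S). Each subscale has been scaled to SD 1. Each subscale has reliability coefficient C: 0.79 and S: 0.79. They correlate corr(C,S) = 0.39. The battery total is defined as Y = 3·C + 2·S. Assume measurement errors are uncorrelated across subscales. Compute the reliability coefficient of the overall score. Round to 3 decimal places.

Var(Y) = 3² + 2² + 2·[6·0.39] = 13 + 4.68 = 17.68.
With uncorrelated errors the cross-covariances are all true-score covariance, so they carry over unchanged; only the diagonal terms shrink to ρᵢσᵢ².
True-score variance = [3²·0.79 + 2²·0.79] + 4.68 = 10.27 + 4.68 = 14.95.
Reliability = 14.95 / 17.68 = 0.846.

0.846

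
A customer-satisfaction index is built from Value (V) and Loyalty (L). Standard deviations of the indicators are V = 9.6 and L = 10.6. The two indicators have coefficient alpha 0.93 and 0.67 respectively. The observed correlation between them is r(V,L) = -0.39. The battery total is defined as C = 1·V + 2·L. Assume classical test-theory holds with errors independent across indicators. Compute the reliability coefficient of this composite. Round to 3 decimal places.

0.596

Var(C) = 9.6² + 2²·10.6² + 2·[2·9.6·10.6·(-0.39)] = 541.6 − 158.746 = 382.854.
Because errors are independent across components, Cov(Tᵢ,Tⱼ) = Cov(Xᵢ,Xⱼ); the off-diagonal part of the true-score variance is the same as above.
True-score variance = [9.6²·0.93 + 2²·10.6²·0.67] − 158.746 = 386.834 − 158.746 = 228.088.
Reliability = 228.088 / 382.854 = 0.596.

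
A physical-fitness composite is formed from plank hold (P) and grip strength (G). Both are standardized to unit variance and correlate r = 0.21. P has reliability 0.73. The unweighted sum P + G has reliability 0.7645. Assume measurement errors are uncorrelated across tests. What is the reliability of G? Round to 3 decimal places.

Var(P+G) = 2 + 2·0.21 = 2.420.
True-score variance = ρ_P + ρ_G + 2·0.21, so 0.7645 = (0.73 + ρ_G + 0.42) / 2.420.
ρ_G = 0.7645·2.420 − 0.73 − 0.42 = 0.700.

0.700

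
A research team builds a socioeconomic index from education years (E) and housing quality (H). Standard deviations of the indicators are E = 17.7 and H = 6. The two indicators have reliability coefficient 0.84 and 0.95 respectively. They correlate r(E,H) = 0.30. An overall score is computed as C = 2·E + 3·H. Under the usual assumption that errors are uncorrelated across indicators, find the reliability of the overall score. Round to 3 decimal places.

0.889

Var(C) = 2²·17.7² + 3²·6² + 2·[6·17.7·6·0.30] = 1577.16 + 382.32 = 1959.48.
With uncorrelated errors the cross-covariances are all true-score covariance, so they carry over unchanged; only the diagonal terms shrink to ρᵢσᵢ².
True-score variance = [2²·17.7²·0.84 + 3²·6²·0.95] + 382.32 = 1360.45 + 382.32 = 1742.77.
Reliability = 1742.77 / 1959.48 = 0.889.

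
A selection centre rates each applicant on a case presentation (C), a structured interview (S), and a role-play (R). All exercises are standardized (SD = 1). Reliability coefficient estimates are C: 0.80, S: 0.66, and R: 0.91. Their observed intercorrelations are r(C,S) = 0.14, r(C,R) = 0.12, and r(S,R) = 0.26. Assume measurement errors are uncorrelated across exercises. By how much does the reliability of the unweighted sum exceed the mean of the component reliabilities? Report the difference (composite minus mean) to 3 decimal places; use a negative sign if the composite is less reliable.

Var(sum) = 3 + 1.04 = 4.04; true-score variance = 2.37 + 1.04 = 3.41; composite reliability = 0.8441.
Mean component reliability = 0.7900.
Difference = 0.8441 − 0.7900 = 0.054.

0.054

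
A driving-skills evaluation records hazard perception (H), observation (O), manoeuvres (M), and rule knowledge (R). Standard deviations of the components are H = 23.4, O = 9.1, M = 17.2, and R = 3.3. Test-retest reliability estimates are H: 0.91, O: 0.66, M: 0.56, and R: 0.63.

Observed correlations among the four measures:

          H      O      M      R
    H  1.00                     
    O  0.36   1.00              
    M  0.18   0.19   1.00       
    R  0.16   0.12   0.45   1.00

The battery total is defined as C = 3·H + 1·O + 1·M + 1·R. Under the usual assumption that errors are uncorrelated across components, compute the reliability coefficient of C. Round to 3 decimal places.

0.905

Var(C) = 3²·23.4² + 9.1² + 17.2² + 3.3² + 2·[3·23.4·9.1·0.36 + 3·23.4·17.2·0.18 + 3·23.4·3.3·0.16 + 9.1·17.2·0.19 + 9.1·3.3·0.12 + 17.2·3.3·0.45] = 5317.58 + 1086.53 = 6404.11.
Because errors are independent across components, Cov(Tᵢ,Tⱼ) = Cov(Xᵢ,Xⱼ); the off-diagonal part of the true-score variance is the same as above.
True-score variance = [3²·23.4²·0.91 + 9.1²·0.66 + 17.2²·0.56 + 3.3²·0.63] + 1086.53 = 4711.7 + 1086.53 = 5798.23.
Reliability = 5798.23 / 6404.11 = 0.905.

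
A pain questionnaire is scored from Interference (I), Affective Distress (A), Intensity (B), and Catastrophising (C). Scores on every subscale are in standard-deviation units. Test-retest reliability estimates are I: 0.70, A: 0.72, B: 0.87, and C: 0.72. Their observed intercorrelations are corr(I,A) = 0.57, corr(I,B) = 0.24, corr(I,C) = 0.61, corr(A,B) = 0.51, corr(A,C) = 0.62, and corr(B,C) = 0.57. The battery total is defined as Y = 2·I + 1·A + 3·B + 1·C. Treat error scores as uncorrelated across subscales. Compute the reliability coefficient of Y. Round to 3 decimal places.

Var(Y) = 2² + 1 + 3² + 1 + 2·[2·0.57 + 6·0.24 + 2·0.61 + 3·0.51 + 0.62 + 3·0.57] = 15 + 15.32 = 30.32.
With uncorrelated errors the cross-covariances are all true-score covariance, so they carry over unchanged; only the diagonal terms shrink to ρᵢσᵢ².
True-score variance = [2²·0.70 + 0.72 + 3²·0.87 + 0.72] + 15.32 = 12.07 + 15.32 = 27.39.
Reliability = 27.39 / 30.32 = 0.903.

0.903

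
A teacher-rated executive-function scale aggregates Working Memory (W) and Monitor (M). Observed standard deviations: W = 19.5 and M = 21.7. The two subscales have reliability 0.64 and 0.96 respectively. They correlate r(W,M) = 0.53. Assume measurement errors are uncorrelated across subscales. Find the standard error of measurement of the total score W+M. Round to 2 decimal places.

Var(total) = 851.14 + 448.539 = 1299.68.
True-score variance = 695.414 + 448.539 = 1143.95, so reliability = 0.8802.
Error variance = 1299.68 − 1143.95 = 155.726; SEM = √155.726 = 12.48.

12.48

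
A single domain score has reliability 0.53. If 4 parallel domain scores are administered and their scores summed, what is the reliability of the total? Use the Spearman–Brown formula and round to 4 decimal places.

ρ_k = kρ / (1 + (k−1)ρ) = 4·0.53 / (1 + 3·0.53) = 2.120 / 2.590 = 0.8185.

0.8185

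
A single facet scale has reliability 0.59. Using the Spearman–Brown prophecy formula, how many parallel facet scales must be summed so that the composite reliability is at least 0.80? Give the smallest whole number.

3

k ≥ ρ*(1−ρ₁)/(ρ₁(1−ρ*)) = 0.80·0.41 / (0.59·0.20) = 2.780.
Smallest integer k = 3.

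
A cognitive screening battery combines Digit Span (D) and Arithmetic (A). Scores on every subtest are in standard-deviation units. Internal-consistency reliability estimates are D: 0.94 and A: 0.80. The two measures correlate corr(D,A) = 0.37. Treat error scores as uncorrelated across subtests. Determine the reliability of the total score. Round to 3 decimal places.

0.905

Var(D+A) = 2 + 2·[0.37] = 2 + 0.74 = 2.74.
Under uncorrelated errors the observed covariances equal the true-score covariances, so only the own-variance terms attenuate.
True-score variance = [0.94 + 0.80] + 0.74 = 1.74 + 0.74 = 2.48.
Reliability = 2.48 / 2.74 = 0.905.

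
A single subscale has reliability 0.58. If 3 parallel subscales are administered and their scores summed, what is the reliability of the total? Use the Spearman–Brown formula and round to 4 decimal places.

ρ_k = kρ / (1 + (k−1)ρ) = 3·0.58 / (1 + 2·0.58) = 1.740 / 2.160 = 0.8056.

0.8056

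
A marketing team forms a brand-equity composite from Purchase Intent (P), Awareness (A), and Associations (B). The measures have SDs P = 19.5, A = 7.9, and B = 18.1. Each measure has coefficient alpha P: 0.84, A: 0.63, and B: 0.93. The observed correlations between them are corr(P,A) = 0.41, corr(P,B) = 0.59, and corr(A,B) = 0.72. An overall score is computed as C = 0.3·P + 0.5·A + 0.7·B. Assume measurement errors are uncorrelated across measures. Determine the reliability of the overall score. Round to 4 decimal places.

Var(C) = 0.3²·19.5² + 0.5²·7.9² + 0.7²·18.1² + 2·[0.15·19.5·7.9·0.41 + 0.21·19.5·18.1·0.59 + 0.35·7.9·18.1·0.72] = 210.354 + 178.476 = 388.83.
With uncorrelated errors the cross-covariances are all true-score covariance, so they carry over unchanged; only the diagonal terms shrink to ρᵢσᵢ².
True-score variance = [0.3²·19.5²·0.84 + 0.5²·7.9²·0.63 + 0.7²·18.1²·0.93] + 178.476 = 187.868 + 178.476 = 366.344.
Reliability = 366.344 / 388.83 = 0.9422.

0.9422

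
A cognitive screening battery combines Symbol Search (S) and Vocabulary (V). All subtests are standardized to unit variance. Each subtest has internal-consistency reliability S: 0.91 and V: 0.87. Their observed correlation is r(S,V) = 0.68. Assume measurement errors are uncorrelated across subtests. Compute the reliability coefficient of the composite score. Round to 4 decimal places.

Var(S+V) = 2 + 2·[0.68] = 2 + 1.36 = 3.36.
With uncorrelated errors the cross-covariances are all true-score covariance, so they carry over unchanged; only the diagonal terms shrink to ρᵢσᵢ².
True-score variance = [0.91 + 0.87] + 1.36 = 1.78 + 1.36 = 3.14.
Reliability = 3.14 / 3.36 = 0.9345.

0.9345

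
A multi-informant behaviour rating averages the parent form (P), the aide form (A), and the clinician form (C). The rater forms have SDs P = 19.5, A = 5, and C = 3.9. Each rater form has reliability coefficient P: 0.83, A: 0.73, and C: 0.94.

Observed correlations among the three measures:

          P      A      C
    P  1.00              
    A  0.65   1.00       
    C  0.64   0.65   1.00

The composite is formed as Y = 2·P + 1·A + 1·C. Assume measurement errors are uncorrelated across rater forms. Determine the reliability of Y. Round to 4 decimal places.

0.8692

Var(Y) = 2²·19.5² + 5² + 3.9² + 2·[2·19.5·5·0.65 + 2·19.5·3.9·0.64 + 5·3.9·0.65] = 1561.21 + 473.538 = 2034.75.
With uncorrelated errors the cross-covariances are all true-score covariance, so they carry over unchanged; only the diagonal terms shrink to ρᵢσᵢ².
True-score variance = [2²·19.5²·0.83 + 5²·0.73 + 3.9²·0.94] + 473.538 = 1294.98 + 473.538 = 1768.52.
Reliability = 1768.52 / 2034.75 = 0.8692.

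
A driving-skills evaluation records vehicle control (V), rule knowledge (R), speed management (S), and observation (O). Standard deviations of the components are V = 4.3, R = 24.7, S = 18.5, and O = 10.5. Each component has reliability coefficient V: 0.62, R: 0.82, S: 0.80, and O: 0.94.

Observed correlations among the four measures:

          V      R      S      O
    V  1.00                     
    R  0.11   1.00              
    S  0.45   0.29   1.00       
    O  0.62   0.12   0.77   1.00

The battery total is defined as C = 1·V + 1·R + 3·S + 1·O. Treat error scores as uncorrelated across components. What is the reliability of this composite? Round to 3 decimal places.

Var(C) = 4.3² + 24.7² + 3²·18.5² + 10.5² + 2·[4.3·24.7·0.11 + 3·4.3·18.5·0.45 + 4.3·10.5·0.62 + 3·24.7·18.5·0.29 + 24.7·10.5·0.12 + 3·18.5·10.5·0.77] = 3819.08 + 2048.91 = 5867.99.
With uncorrelated errors the cross-covariances are all true-score covariance, so they carry over unchanged; only the diagonal terms shrink to ρᵢσᵢ².
True-score variance = [4.3²·0.62 + 24.7²·0.82 + 3²·18.5²·0.80 + 10.5²·0.94] + 2048.91 = 3079.57 + 2048.91 = 5128.48.
Reliability = 5128.48 / 5867.99 = 0.874.

0.874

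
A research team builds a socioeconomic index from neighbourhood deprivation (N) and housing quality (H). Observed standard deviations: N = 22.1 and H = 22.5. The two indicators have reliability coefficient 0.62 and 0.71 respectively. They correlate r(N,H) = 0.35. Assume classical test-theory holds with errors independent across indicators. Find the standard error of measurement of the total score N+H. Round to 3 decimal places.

Var(total) = 994.66 + 348.075 = 1342.74.
True-score variance = 662.252 + 348.075 = 1010.33, so reliability = 0.7524.
Error variance = 1342.74 − 1010.33 = 332.408; SEM = √332.408 = 18.232.

18.232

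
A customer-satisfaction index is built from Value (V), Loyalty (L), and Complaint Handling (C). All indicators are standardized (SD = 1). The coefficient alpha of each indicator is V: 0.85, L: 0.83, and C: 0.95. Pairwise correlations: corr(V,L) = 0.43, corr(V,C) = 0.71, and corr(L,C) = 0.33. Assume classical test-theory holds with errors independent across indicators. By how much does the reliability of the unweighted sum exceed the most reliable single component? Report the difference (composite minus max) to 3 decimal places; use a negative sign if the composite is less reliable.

-0.012

Var(sum) = 3 + 2.94 = 5.94; true-score variance = 2.63 + 2.94 = 5.57; composite reliability = 0.9377.
Max component reliability = 0.9500.
Difference = 0.9377 − 0.9500 = -0.012.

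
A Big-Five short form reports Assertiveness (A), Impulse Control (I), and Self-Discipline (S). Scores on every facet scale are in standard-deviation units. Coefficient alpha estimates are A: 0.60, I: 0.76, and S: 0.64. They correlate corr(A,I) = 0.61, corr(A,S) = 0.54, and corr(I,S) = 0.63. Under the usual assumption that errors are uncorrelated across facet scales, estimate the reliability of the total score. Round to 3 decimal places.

0.848

Var(A+I+S) = 3 + 2·[0.61 + 0.54 + 0.63] = 3 + 3.56 = 6.56.
Because errors are independent across components, Cov(Tᵢ,Tⱼ) = Cov(Xᵢ,Xⱼ); the off-diagonal part of the true-score variance is the same as above.
True-score variance = [0.60 + 0.76 + 0.64] + 3.56 = 2 + 3.56 = 5.56.
Reliability = 5.56 / 6.56 = 0.848.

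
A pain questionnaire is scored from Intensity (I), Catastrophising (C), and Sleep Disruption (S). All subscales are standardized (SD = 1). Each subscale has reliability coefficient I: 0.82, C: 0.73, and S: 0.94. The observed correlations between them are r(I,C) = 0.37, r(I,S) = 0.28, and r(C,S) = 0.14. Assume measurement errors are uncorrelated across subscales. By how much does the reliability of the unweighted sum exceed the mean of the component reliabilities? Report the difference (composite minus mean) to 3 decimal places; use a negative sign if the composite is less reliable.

0.059

Var(sum) = 3 + 1.58 = 4.58; true-score variance = 2.49 + 1.58 = 4.07; composite reliability = 0.8886.
Mean component reliability = 0.8300.
Difference = 0.8886 − 0.8300 = 0.059.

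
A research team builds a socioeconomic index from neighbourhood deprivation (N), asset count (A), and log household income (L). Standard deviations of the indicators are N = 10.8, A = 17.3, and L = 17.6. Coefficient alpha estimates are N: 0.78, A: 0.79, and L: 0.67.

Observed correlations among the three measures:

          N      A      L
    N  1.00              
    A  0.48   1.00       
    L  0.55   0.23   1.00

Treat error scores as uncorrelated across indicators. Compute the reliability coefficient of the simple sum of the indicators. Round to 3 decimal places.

Var(N+A+L) = 10.8² + 17.3² + 17.6² + 2·[10.8·17.3·0.48 + 10.8·17.6·0.55 + 17.3·17.6·0.23] = 725.69 + 528.515 = 1254.21.
Because errors are independent across components, Cov(Tᵢ,Tⱼ) = Cov(Xᵢ,Xⱼ); the off-diagonal part of the true-score variance is the same as above.
True-score variance = [10.8²·0.78 + 17.3²·0.79 + 17.6²·0.67] + 528.515 = 534.958 + 528.515 = 1063.47.
Reliability = 1063.47 / 1254.21 = 0.848.

0.848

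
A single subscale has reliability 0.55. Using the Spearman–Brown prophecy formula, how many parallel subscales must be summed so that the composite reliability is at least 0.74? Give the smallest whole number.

3

k ≥ ρ*(1−ρ₁)/(ρ₁(1−ρ*)) = 0.74·0.45 / (0.55·0.26) = 2.329.
Smallest integer k = 3.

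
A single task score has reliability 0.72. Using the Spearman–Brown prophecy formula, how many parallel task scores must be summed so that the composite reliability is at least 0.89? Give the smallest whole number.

k ≥ ρ*(1−ρ₁)/(ρ₁(1−ρ*)) = 0.89·0.28 / (0.72·0.11) = 3.146.
Smallest integer k = 4.

4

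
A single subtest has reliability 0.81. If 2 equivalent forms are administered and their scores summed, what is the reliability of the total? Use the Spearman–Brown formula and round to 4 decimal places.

ρ_k = kρ / (1 + (k−1)ρ) = 2·0.81 / (1 + 1·0.81) = 1.620 / 1.810 = 0.8950.

0.8950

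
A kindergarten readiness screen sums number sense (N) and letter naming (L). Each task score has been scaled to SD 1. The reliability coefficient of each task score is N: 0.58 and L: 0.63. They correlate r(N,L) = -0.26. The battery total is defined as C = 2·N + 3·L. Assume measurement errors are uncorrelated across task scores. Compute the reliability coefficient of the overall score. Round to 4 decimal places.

Var(C) = 2² + 3² + 2·[6·(-0.26)] = 13 − 3.12 = 9.88.
Because errors are independent across components, Cov(Tᵢ,Tⱼ) = Cov(Xᵢ,Xⱼ); the off-diagonal part of the true-score variance is the same as above.
True-score variance = [2²·0.58 + 3²·0.63] − 3.12 = 7.99 − 3.12 = 4.87.
Reliability = 4.87 / 9.88 = 0.4929.

0.4929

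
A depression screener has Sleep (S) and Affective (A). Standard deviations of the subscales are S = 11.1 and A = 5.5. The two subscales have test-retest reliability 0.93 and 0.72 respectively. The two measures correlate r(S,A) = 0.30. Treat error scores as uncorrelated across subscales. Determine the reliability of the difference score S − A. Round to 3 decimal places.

Var(S−A) = 11.1² + 5.5² − 2·11.1·5.5·0.30 = 153.46 − 36.63 = 116.83.
With uncorrelated errors the cross-covariances are all true-score covariance, so they carry over unchanged; only the diagonal terms shrink to ρᵢσᵢ².
True-score variance = [11.1²·0.93 + 5.5²·0.72] − 36.63 = 136.365 − 36.63 = 99.7353.
Reliability = 99.7353 / 116.83 = 0.854.

0.854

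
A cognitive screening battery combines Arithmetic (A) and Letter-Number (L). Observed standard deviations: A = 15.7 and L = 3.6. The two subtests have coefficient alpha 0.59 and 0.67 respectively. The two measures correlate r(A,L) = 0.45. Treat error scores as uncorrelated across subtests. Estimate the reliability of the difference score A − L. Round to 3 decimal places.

Var(A−L) = 15.7² + 3.6² − 2·15.7·3.6·0.45 = 259.45 − 50.868 = 208.582.
Under uncorrelated errors the observed covariances equal the true-score covariances, so only the own-variance terms attenuate.
True-score variance = [15.7²·0.59 + 3.6²·0.67] − 50.868 = 154.112 − 50.868 = 103.244.
Reliability = 103.244 / 208.582 = 0.495.

0.495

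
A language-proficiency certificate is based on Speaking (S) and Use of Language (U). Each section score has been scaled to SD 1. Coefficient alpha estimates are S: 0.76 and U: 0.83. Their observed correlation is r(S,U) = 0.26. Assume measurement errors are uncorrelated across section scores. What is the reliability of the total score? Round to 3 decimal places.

Var(S+U) = 2 + 2·[0.26] = 2 + 0.52 = 2.52.
Because errors are independent across components, Cov(Tᵢ,Tⱼ) = Cov(Xᵢ,Xⱼ); the off-diagonal part of the true-score variance is the same as above.
True-score variance = [0.76 + 0.83] + 0.52 = 1.59 + 0.52 = 2.11.
Reliability = 2.11 / 2.52 = 0.837.

0.837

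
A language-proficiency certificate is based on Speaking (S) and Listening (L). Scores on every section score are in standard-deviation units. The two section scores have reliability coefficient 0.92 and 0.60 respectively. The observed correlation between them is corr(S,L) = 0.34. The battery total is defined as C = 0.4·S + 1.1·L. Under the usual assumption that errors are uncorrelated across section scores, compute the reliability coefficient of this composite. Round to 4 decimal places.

0.7024

Var(C) = 0.4² + 1.1² + 2·[0.44·0.34] = 1.37 + 0.2992 = 1.6692.
With uncorrelated errors the cross-covariances are all true-score covariance, so they carry over unchanged; only the diagonal terms shrink to ρᵢσᵢ².
True-score variance = [0.4²·0.92 + 1.1²·0.60] + 0.2992 = 0.8732 + 0.2992 = 1.1724.
Reliability = 1.1724 / 1.6692 = 0.7024.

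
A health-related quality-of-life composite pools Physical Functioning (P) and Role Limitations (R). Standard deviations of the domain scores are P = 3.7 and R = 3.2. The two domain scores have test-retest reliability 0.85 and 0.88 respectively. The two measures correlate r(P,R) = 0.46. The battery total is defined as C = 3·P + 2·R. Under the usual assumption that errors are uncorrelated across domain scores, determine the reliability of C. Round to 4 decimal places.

0.8981

Var(C) = 3²·3.7² + 2²·3.2² + 2·[6·3.7·3.2·0.46] = 164.17 + 65.3568 = 229.527.
With uncorrelated errors the cross-covariances are all true-score covariance, so they carry over unchanged; only the diagonal terms shrink to ρᵢσᵢ².
True-score variance = [3²·3.7²·0.85 + 2²·3.2²·0.88] + 65.3568 = 140.773 + 65.3568 = 206.13.
Reliability = 206.13 / 229.527 = 0.8981.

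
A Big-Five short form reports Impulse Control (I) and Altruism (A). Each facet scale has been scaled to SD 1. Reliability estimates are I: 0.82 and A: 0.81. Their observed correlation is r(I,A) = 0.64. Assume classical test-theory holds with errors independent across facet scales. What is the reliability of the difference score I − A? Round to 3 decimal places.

Var(I−A) = 1 + 1 − 2·0.64 = 2 − 1.28 = 0.72.
With uncorrelated errors the cross-covariances are all true-score covariance, so they carry over unchanged; only the diagonal terms shrink to ρᵢσᵢ².
True-score variance = [0.82 + 0.81] − 1.28 = 1.63 − 1.28 = 0.35.
Reliability = 0.35 / 0.72 = 0.486.

0.486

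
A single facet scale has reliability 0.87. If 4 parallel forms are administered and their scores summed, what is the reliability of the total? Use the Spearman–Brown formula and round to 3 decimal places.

0.964

ρ_k = kρ / (1 + (k−1)ρ) = 4·0.87 / (1 + 3·0.87) = 3.480 / 3.610 = 0.964.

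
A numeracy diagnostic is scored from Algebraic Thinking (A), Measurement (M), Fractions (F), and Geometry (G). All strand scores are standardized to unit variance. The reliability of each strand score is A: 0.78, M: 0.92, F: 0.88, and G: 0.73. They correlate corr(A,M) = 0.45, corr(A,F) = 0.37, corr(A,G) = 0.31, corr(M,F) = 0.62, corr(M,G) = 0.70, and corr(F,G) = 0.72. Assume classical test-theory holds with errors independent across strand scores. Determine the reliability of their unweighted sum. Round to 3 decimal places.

Var(A+M+F+G) = 4 + 2·[0.45 + 0.37 + 0.31 + 0.62 + 0.70 + 0.72] = 4 + 6.34 = 10.34.
Because errors are independent across components, Cov(Tᵢ,Tⱼ) = Cov(Xᵢ,Xⱼ); the off-diagonal part of the true-score variance is the same as above.
True-score variance = [0.78 + 0.92 + 0.88 + 0.73] + 6.34 = 3.31 + 6.34 = 9.65.
Reliability = 9.65 / 10.34 = 0.933.

0.933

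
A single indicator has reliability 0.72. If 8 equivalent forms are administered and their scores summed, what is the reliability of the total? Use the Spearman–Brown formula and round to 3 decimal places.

ρ_k = kρ / (1 + (k−1)ρ) = 8·0.72 / (1 + 7·0.72) = 5.760 / 6.040 = 0.954.

0.954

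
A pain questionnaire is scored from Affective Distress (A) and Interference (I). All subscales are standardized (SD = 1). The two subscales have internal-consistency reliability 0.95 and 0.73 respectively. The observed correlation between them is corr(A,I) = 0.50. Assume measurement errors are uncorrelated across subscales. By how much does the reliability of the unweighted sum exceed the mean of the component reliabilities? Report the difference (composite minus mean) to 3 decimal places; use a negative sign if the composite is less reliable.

Var(sum) = 2 + 1 = 3; true-score variance = 1.68 + 1 = 2.68; composite reliability = 0.8933.
Mean component reliability = 0.8400.
Difference = 0.8933 − 0.8400 = 0.053.

0.053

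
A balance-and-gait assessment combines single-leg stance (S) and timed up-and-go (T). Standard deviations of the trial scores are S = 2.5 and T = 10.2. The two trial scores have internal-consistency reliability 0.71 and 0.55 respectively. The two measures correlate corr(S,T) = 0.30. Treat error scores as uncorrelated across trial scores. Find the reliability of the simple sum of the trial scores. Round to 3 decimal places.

Var(S+T) = 2.5² + 10.2² + 2·[2.5·10.2·0.30] = 110.29 + 15.3 = 125.59.
With uncorrelated errors the cross-covariances are all true-score covariance, so they carry over unchanged; only the diagonal terms shrink to ρᵢσᵢ².
True-score variance = [2.5²·0.71 + 10.2²·0.55] + 15.3 = 61.6595 + 15.3 = 76.9595.
Reliability = 76.9595 / 125.59 = 0.613.

0.613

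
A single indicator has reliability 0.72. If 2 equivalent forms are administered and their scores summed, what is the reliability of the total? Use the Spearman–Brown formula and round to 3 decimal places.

0.837

ρ_k = kρ / (1 + (k−1)ρ) = 2·0.72 / (1 + 1·0.72) = 1.440 / 1.720 = 0.837.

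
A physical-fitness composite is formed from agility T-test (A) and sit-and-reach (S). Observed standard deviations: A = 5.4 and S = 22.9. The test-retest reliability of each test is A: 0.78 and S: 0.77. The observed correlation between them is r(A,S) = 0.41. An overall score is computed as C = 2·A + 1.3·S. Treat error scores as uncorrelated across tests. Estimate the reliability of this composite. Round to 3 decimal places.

Var(C) = 2²·5.4² + 1.3²·22.9² + 2·[2.6·5.4·22.9·0.41] = 1002.89 + 263.643 = 1266.54.
Under uncorrelated errors the observed covariances equal the true-score covariances, so only the own-variance terms attenuate.
True-score variance = [2²·5.4²·0.78 + 1.3²·22.9²·0.77] + 263.643 = 773.394 + 263.643 = 1037.04.
Reliability = 1037.04 / 1266.54 = 0.819.

0.819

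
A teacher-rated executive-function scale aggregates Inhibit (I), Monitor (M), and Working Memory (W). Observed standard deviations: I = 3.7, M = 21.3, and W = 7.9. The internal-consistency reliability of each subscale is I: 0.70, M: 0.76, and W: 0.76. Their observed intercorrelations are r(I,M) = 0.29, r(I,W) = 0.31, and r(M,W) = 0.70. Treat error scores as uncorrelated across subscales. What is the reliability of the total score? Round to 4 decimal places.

0.8457

Var(I+M+W) = 3.7² + 21.3² + 7.9² + 2·[3.7·21.3·0.29 + 3.7·7.9·0.31 + 21.3·7.9·0.70] = 529.79 + 299.41 = 829.2.
With uncorrelated errors the cross-covariances are all true-score covariance, so they carry over unchanged; only the diagonal terms shrink to ρᵢσᵢ².
True-score variance = [3.7²·0.70 + 21.3²·0.76 + 7.9²·0.76] + 299.41 = 401.819 + 299.41 = 701.229.
Reliability = 701.229 / 829.2 = 0.8457.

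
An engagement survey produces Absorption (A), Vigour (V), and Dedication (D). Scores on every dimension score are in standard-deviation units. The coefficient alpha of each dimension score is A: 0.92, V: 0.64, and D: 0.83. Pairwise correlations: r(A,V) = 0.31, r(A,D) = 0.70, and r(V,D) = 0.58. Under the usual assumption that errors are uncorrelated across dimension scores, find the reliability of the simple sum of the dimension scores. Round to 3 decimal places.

Var(A+V+D) = 3 + 2·[0.31 + 0.70 + 0.58] = 3 + 3.18 = 6.18.
With uncorrelated errors the cross-covariances are all true-score covariance, so they carry over unchanged; only the diagonal terms shrink to ρᵢσᵢ².
True-score variance = [0.92 + 0.64 + 0.83] + 3.18 = 2.39 + 3.18 = 5.57.
Reliability = 5.57 / 6.18 = 0.901.

0.901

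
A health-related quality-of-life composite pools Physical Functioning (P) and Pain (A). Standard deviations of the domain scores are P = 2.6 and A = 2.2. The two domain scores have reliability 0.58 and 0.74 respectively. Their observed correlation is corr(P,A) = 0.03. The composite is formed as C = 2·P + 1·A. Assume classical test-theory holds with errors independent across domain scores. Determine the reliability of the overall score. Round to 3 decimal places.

Var(C) = 2²·2.6² + 2.2² + 2·[2·2.6·2.2·0.03] = 31.88 + 0.6864 = 32.5664.
Because errors are independent across components, Cov(Tᵢ,Tⱼ) = Cov(Xᵢ,Xⱼ); the off-diagonal part of the true-score variance is the same as above.
True-score variance = [2²·2.6²·0.58 + 2.2²·0.74] + 0.6864 = 19.2648 + 0.6864 = 19.9512.
Reliability = 19.9512 / 32.5664 = 0.613.

0.613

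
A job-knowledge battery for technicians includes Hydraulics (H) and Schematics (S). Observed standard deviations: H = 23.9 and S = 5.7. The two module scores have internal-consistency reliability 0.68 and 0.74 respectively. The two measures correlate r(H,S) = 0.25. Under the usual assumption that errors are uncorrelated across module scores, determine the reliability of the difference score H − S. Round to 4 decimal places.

Var(H−S) = 23.9² + 5.7² − 2·23.9·5.7·0.25 = 603.7 − 68.115 = 535.585.
With uncorrelated errors the cross-covariances are all true-score covariance, so they carry over unchanged; only the diagonal terms shrink to ρᵢσᵢ².
True-score variance = [23.9²·0.68 + 5.7²·0.74] − 68.115 = 412.465 − 68.115 = 344.35.
Reliability = 344.35 / 535.585 = 0.6429.

0.6429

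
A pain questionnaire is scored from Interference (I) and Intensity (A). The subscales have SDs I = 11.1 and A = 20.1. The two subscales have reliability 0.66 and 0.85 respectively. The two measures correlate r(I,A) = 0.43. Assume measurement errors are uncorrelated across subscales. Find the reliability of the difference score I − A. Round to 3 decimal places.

0.694

Var(I−A) = 11.1² + 20.1² − 2·11.1·20.1·0.43 = 527.22 − 191.875 = 335.345.
With uncorrelated errors the cross-covariances are all true-score covariance, so they carry over unchanged; only the diagonal terms shrink to ρᵢσᵢ².
True-score variance = [11.1²·0.66 + 20.1²·0.85] − 191.875 = 424.727 − 191.875 = 232.852.
Reliability = 232.852 / 335.345 = 0.694.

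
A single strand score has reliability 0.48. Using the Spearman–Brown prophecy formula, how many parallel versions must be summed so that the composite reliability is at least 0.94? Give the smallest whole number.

17

k ≥ ρ*(1−ρ₁)/(ρ₁(1−ρ*)) = 0.94·0.52 / (0.48·0.06) = 16.972.
Smallest integer k = 17.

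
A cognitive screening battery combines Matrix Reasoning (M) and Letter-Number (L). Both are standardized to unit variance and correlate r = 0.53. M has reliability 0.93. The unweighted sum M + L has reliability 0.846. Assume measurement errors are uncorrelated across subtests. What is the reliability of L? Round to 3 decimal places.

0.599

Var(M+L) = 2 + 2·0.53 = 3.060.
True-score variance = ρ_M + ρ_L + 2·0.53, so 0.846 = (0.93 + ρ_L + 1.06) / 3.060.
ρ_L = 0.846·3.060 − 0.93 − 1.06 = 0.599.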